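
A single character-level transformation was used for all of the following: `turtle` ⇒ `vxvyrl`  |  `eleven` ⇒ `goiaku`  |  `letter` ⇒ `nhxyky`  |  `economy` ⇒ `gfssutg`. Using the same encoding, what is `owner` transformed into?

qzrjx

Each letter shifts forward by (position + 2), i.e. 2, 3, 4, … — the shift grows by one for each successive letter.
On owner: o+2=q, w+3=z, n+4=r, e+5=j, r+6=x.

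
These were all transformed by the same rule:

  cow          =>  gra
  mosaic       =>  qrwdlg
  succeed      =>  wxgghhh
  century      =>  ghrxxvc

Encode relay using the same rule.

vhpdc

The shift depends on letter class: consonant c→g is +4, but vowel o→r is +3. The rule splits by letter class: vowels +3, consonants +4.
Applying it to relay: r(cons)+4=v, e(vowel)+3=h, l(cons)+4=p, a(vowel)+3=d, y(cons)+4=c.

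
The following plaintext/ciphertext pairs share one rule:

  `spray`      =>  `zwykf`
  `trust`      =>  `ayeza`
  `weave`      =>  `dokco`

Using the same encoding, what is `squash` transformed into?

zxekzo

The shift depends on letter class: consonant s→z is +7, but vowel a→k is +10. Vowels shift forward by 10 and consonants shift forward by 7.
Applying it to squash: s(cons)+7=z, q(cons)+7=x, u(vowel)+10=e, a(vowel)+10=k, s(cons)+7=z, h(cons)+7=o.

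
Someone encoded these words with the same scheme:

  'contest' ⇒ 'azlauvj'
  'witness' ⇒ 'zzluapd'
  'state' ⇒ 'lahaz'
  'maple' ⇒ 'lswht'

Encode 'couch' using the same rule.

The output letters match the input read backwards, each shifted +7: contest reversed is tsetnoc. Two steps: reverse the string, then apply a Caesar shift of +7.
On couch: reverse → hcuoc; then shift: h+7=o, c+7=j, u+7=b, o+7=v, c+7=j.

ojbvj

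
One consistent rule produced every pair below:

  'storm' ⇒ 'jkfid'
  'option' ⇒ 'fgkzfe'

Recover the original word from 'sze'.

bin

Compare letters: s→j is +17, t→k is +17, o→f is +17 — a constant shift. Each letter is shifted forward by 17 in the alphabet (a Caesar shift of +17).
Reversing it on sze: s−17=b, z−17=i, e−17=n.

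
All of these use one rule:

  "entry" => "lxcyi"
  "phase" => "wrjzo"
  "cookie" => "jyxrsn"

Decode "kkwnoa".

danger

The shifts repeat in a cycle of length 3: positions 0,1,… shift by +7, +10, +9, then the pattern repeats.
Decoding kkwnoa: k−7=d, k−10=a, w−9=n, n−7=g, o−10=e, a−9=r.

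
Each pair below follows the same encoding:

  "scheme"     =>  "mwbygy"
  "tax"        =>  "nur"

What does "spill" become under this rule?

Compare letters: s→m is +20, c→w is +20, h→b is +20 — a constant shift. Each letter is shifted forward by 20 in the alphabet (a Caesar shift of +20).
For spill: s+20=m, p+20=j, i+20=c, l+20=f, l+20=f.

mjcff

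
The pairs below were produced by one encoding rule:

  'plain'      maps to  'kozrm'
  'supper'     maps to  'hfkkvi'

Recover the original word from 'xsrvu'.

Each pair mirrors across the alphabet (p↔k, l↔o, a↔z): positions sum to 25. Each letter is replaced by its mirror in the alphabet: a↔z, b↔y, c↔x, and so on (the Atbash cipher).
Decoding xsrvu: x↔c, s↔h, r↔i, v↔e, u↔f.

chief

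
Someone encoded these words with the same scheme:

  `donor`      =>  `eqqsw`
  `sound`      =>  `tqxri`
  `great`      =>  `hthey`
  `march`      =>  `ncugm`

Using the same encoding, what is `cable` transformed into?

In donor: d→e is +1, o→q is +2, n→q is +3, o→s is +4 — the shift increases by 1 each position. Letter i (0-indexed) is shifted by i+1, so successive shifts are 1, 2, 3, ….
Applying it to cable: c+1=d, a+2=c, b+3=e, l+4=p, e+5=j.

dcepj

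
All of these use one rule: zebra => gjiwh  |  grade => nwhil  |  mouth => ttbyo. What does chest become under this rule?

Shifts by position in zebra: pos 0: z→g (+7), pos 1: e→j (+5), pos 2: b→i (+7), pos 3: r→w (+5) — repeating every 2. A repeating key of period 2 is used — shifts +7, +5 over and over.
On chest: c+7=j, h+5=m, e+7=l, s+5=x, t+7=a.

jmlxa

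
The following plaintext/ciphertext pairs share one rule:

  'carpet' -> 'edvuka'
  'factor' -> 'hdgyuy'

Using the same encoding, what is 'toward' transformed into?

In carpet: c→e is +2, a→d is +3, r→v is +4, p→u is +5 — the shift increases by 1 each position. Each letter shifts forward by (position + 2), i.e. 2, 3, 4, … — the shift grows by one for each successive letter.
On toward: t+2=v, o+3=r, w+4=a, a+5=f, r+6=x, d+7=k.

vrafxk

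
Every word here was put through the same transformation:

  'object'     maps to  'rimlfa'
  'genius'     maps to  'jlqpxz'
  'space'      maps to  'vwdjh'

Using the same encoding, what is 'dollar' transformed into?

Shifts by position in object: pos 0: o→r (+3), pos 1: b→i (+7), pos 2: j→m (+3), pos 3: e→l (+7) — repeating every 2. A repeating key of period 2 is used — shifts +3, +7 over and over.
For dollar: d+3=g, o+7=v, l+3=o, l+7=s, a+3=d, r+7=y.

gvosdy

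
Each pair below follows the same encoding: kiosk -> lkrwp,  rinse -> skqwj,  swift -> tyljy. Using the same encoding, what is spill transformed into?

trlpq

In kiosk: k→l is +1, i→k is +2, o→r is +3, s→w is +4 — the shift increases by 1 each position. Each letter shifts forward by (position + 1), i.e. 1, 2, 3, … — the shift grows by one for each successive letter.
Applying it to spill: s+1=t, p+2=r, i+3=l, l+4=p, l+5=q.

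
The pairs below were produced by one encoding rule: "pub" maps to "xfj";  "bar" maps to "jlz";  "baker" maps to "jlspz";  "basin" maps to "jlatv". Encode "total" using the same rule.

bzblt

The shift depends on letter class: consonant p→x is +8, but vowel u→f is +11. The rule splits by letter class: vowels +11, consonants +8.
Applying it to total: t(cons)+8=b, o(vowel)+11=z, t(cons)+8=b, a(vowel)+11=l, l(cons)+8=t.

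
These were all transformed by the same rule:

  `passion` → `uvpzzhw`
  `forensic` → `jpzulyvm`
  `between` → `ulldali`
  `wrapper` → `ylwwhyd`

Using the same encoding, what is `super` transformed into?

Two steps: reverse the string, then apply a Caesar shift of +7.
Applying it to super: reverse → repus; then shift: r+7=y, e+7=l, p+7=w, u+7=b, s+7=z.

ylwbz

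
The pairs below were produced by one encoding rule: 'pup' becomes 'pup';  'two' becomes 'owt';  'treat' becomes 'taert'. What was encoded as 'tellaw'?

The word is simply reversed.
Reversing it on tellaw: then reverse → wallet.

wallet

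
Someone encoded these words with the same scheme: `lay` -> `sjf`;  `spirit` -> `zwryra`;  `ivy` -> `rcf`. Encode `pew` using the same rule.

The rule splits by letter class: vowels +9, consonants +7.
For pew: p(cons)+7=w, e(vowel)+9=n, w(cons)+7=d.

wnd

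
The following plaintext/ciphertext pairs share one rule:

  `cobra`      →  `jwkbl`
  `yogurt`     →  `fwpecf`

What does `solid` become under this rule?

zwuso

In cobra: c→j is +7, o→w is +8, b→k is +9, r→b is +10 — the shift increases by 1 each position. The shift increases by 1 at each position, starting from +7: 7, 8, 9, ….
For solid: s+7=z, o+8=w, l+9=u, i+10=s, d+11=o.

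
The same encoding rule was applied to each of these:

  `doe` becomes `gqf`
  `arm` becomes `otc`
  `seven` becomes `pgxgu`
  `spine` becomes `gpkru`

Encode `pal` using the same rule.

The output letters match the input read backwards, each shifted +2: doe reversed is eod. Read the word backwards and shift each letter +2.
On pal: reverse → lap; then shift: l+2=n, a+2=c, p+2=r.

ncr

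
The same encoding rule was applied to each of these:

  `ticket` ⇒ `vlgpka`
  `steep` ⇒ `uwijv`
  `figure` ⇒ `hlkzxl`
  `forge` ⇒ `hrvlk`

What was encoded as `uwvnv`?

strip

In ticket: t→v is +2, i→l is +3, c→g is +4, k→p is +5 — the shift increases by 1 each position. The shift increases by 1 at each position, starting from +2: 2, 3, 4, ….
Decoding uwvnv: u−2=s, w−3=t, v−4=r, n−5=i, v−6=p.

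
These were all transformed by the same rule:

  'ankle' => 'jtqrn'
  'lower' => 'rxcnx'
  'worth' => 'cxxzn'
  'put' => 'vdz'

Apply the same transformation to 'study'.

yzdje

The shift depends on letter class: consonant n→t is +6, but vowel a→j is +9. Vowels shift forward by 9 and consonants shift forward by 6.
For study: s(cons)+6=y, t(cons)+6=z, u(vowel)+9=d, d(cons)+6=j, y(cons)+6=e.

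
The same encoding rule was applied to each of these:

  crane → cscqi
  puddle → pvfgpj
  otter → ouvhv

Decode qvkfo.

quick

In crane: c→c is +0, r→s is +1, a→c is +2, n→q is +3 — the shift increases by 1 each position. The shift increases by 1 at each position, starting from +0: 0, 1, 2, ….
Undoing it on qvkfo: q−0=q, v−1=u, k−2=i, f−3=c, o−4=k.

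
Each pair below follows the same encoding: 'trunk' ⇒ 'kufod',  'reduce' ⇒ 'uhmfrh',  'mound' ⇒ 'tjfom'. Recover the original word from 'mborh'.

dance

t(19)→k(10) and r(17)→u(20) fit y≡21x+1 (mod 26); the inverse of 21 mod 26 is 5. This is an affine cipher: with a=0,…,z=25, each position x becomes (21x+1) mod 26.
Decoding mborh: m(12)→5·(12−1)≡3=d; b(1)→5·(1−1)≡0=a; o(14)→5·(14−1)≡13=n; r(17)→5·(17−1)≡2=c; h(7)→5·(7−1)≡4=e (all mod 26).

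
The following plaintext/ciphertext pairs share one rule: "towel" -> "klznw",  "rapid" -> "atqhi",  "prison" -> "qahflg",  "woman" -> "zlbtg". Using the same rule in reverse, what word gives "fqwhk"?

Treating letters as 0–25, the rule is x ↦ 5x + 19 (mod 26).
Undoing it on fqwhk: f(5)→21·(5−19)≡18=s; q(16)→21·(16−19)≡15=p; w(22)→21·(22−19)≡11=l; h(7)→21·(7−19)≡8=i; k(10)→21·(10−19)≡19=t (all mod 26).

split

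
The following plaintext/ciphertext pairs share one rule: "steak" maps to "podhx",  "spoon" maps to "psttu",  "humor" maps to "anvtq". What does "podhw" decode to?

s(18)→p(15) and t(19)→o(14) fit y≡25x+7 (mod 26); the inverse of 25 mod 26 is 25. This is an affine cipher: with a=0,…,z=25, each position x becomes (25x+7) mod 26.
Undoing it on podhw: p(15)→25·(15−7)≡18=s; o(14)→25·(14−7)≡19=t; d(3)→25·(3−7)≡4=e; h(7)→25·(7−7)≡0=a; w(22)→25·(22−7)≡11=l (all mod 26).

steal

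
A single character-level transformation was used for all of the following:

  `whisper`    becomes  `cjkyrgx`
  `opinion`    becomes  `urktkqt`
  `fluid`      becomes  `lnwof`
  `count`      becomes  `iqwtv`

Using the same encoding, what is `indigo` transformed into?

opfoiq

Shifts by position in whisper: pos 0: w→c (+6), pos 1: h→j (+2), pos 2: i→k (+2), pos 3: s→y (+6), pos 4: p→r (+2), pos 5: e→g (+2) — repeating every 3. It's a Vigenère-style cipher with numeric key [6,2,2]: position i shifts by key[i mod 3].
For indigo: i+6=o, n+2=p, d+2=f, i+6=o, g+2=i, o+2=q.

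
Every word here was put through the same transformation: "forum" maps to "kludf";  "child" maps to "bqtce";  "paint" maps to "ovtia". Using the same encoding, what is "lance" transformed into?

f(5)→k(10) and o(14)→l(11) fit y≡3x+21 (mod 26); the inverse of 3 mod 26 is 9. This is an affine cipher: with a=0,…,z=25, each position x becomes (3x+21) mod 26.
For lance: l(11)→3·11+21≡2=c; a(0)→3·0+21≡21=v; n(13)→3·13+21≡8=i; c(2)→3·2+21≡1=b; e(4)→3·4+21≡7=h (all mod 26).

cvibh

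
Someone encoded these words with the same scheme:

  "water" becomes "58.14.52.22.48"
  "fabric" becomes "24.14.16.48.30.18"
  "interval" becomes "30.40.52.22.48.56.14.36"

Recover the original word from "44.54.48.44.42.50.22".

With a=1..z=26, the number is 2·pos + 12.
Undoing it on 44.54.48.44.42.50.22: 44→(44−12)÷2=16=p, 54→(54−12)÷2=21=u, 48→(48−12)÷2=18=r, 44→(44−12)÷2=16=p, 42→(42−12)÷2=15=o, 50→(50−12)÷2=19=s, 22→(22−12)÷2=5=e.

purpose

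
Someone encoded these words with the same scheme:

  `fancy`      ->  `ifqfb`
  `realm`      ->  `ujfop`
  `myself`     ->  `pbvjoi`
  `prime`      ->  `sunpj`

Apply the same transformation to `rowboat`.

The shift depends on letter class: consonant f→i is +3, but vowel a→f is +5. Vowels shift forward by 5 and consonants shift forward by 3.
On rowboat: r(cons)+3=u, o(vowel)+5=t, w(cons)+3=z, b(cons)+3=e, o(vowel)+5=t, a(vowel)+5=f, t(cons)+3=w.

utzetfw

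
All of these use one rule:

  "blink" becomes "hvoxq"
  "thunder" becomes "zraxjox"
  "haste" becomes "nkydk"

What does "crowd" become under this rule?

ibugj

The shifts repeat in a cycle of length 2: positions 0,1,… shift by +6, +10, then the pattern repeats.
On crowd: c+6=i, r+10=b, o+6=u, w+10=g, d+6=j.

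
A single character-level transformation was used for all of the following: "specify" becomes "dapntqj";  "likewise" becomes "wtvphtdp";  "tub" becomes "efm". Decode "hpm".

web

Compare letters: s→d is +11, p→a is +11, e→p is +11 — a constant shift. Each letter is shifted forward by 11 in the alphabet (a Caesar shift of +11).
Undoing it on hpm: h−11=w, p−11=e, m−11=b.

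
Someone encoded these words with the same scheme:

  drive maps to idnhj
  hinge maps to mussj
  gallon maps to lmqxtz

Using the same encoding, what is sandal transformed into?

Shifts by position in drive: pos 0: d→i (+5), pos 1: r→d (+12), pos 2: i→n (+5), pos 3: v→h (+12) — repeating every 2. The shifts repeat in a cycle of length 2: positions 0,1,… shift by +5, +12, then the pattern repeats.
On sandal: s+5=x, a+12=m, n+5=s, d+12=p, a+5=f, l+12=x.

xmspfx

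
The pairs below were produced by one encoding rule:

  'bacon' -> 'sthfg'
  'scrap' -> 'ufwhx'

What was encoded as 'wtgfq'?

labor

The output letters match the input read backwards, each shifted +5: bacon reversed is nocab. Read the word backwards and shift each letter +5.
Reversing it on wtgfq: shift back: w−5=r, t−5=o, g−5=b, f−5=a, q−5=l → robal; then reverse → labor.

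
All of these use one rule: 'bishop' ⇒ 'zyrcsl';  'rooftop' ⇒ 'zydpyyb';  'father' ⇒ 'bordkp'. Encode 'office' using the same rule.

The word is reversed, then every letter is shifted forward by 10.
Applying it to office: reverse → eciffo; then shift: e+10=o, c+10=m, i+10=s, f+10=p, f+10=p, o+10=y.

omsppy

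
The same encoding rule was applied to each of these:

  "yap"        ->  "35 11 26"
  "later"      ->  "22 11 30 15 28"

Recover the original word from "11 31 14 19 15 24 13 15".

y is letter #25 and maps to 35: an offset of 10. Each letter is replaced by its alphabet position (a=1..z=26) + 10.
Decoding 11 31 14 19 15 24 13 15: 11→(11−10)÷1=1=a, 31→(31−10)÷1=21=u, 14→(14−10)÷1=4=d, 19→(19−10)÷1=9=i, 15→(15−10)÷1=5=e, 24→(24−10)÷1=14=n, 13→(13−10)÷1=3=c, 15→(15−10)÷1=5=e.

audience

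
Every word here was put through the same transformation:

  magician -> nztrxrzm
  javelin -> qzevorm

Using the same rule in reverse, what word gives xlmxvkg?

concept

Letters are reflected about the middle of the alphabet (position → 25−position): Atbash.
Decoding xlmxvkg: x↔c, l↔o, m↔n, x↔c, v↔e, k↔p, g↔t.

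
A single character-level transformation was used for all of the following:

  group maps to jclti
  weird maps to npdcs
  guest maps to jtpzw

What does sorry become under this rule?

g(6)→j(9) and r(17)→c(2) fit y≡23x+1 (mod 26); the inverse of 23 mod 26 is 17. Treating letters as 0–25, the rule is x ↦ 23x + 1 (mod 26).
On sorry: s(18)→23·18+1≡25=z; o(14)→23·14+1≡11=l; r(17)→23·17+1≡2=c; r(17)→23·17+1≡2=c; y(24)→23·24+1≡7=h (all mod 26).

zlcch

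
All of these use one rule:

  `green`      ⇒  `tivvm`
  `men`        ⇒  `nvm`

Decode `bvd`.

Each pair mirrors across the alphabet (g↔t, r↔i, e↔v): positions sum to 25. Letters are reflected about the middle of the alphabet (position → 25−position): Atbash.
Reversing it on bvd: b↔y, v↔e, d↔w.

yew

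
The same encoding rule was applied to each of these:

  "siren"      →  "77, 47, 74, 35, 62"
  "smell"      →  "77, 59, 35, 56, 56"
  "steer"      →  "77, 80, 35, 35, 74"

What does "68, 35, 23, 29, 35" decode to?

peace

Each letter becomes 3×(its alphabet position, a=1..z=26) + 20.
Decoding 68, 35, 23, 29, 35: 68→(68−20)÷3=16=p, 35→(35−20)÷3=5=e, 23→(23−20)÷3=1=a, 29→(29−20)÷3=3=c, 35→(35−20)÷3=5=e.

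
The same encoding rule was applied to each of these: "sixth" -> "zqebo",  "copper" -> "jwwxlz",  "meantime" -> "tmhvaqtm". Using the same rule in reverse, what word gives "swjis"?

local

A repeating key of period 2 is used — shifts +7, +8 over and over.
Decoding swjis: s−7=l, w−8=o, j−7=c, i−8=a, s−7=l.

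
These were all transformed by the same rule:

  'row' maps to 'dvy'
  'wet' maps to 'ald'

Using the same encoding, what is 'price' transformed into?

ljpyw

The output letters match the input read backwards, each shifted +7: row reversed is wor. The word is reversed, then every letter is shifted forward by 7.
On price: reverse → ecirp; then shift: e+7=l, c+7=j, i+7=p, r+7=y, p+7=w.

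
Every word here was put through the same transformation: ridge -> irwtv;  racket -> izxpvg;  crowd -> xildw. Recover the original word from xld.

Each pair mirrors across the alphabet (r↔i, i↔r, d↔w): positions sum to 25. Each letter is replaced by its mirror in the alphabet: a↔z, b↔y, c↔x, and so on (the Atbash cipher).
Undoing it on xld: x↔c, l↔o, d↔w.

cow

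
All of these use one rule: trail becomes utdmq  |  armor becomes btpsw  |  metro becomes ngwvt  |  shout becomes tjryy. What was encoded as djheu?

Each letter shifts forward by (position + 1), i.e. 1, 2, 3, … — the shift grows by one for each successive letter.
Reversing it on djheu: d−1=c, j−2=h, h−3=e, e−4=a, u−5=p.

cheap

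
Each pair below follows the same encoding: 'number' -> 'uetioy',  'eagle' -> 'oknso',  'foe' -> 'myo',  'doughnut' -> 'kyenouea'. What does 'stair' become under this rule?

zaksy

The rule splits by letter class: vowels +10, consonants +7.
On stair: s(cons)+7=z, t(cons)+7=a, a(vowel)+10=k, i(vowel)+10=s, r(cons)+7=y.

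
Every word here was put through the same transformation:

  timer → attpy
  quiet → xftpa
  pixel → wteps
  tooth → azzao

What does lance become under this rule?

Two shifts are in play — +11 for a/e/i/o/u, +7 for every other letter.
On lance: l(cons)+7=s, a(vowel)+11=l, n(cons)+7=u, c(cons)+7=j, e(vowel)+11=p.

slujp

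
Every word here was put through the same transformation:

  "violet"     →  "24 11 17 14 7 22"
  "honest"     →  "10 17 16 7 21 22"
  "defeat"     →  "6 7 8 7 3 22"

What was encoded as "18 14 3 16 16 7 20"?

The number is (letter's place in the alphabet, a=1) + 2.
Decoding 18 14 3 16 16 7 20: 18→(18−2)÷1=16=p, 14→(14−2)÷1=12=l, 3→(3−2)÷1=1=a, 16→(16−2)÷1=14=n, 16→(16−2)÷1=14=n, 7→(7−2)÷1=5=e, 20→(20−2)÷1=18=r.

planner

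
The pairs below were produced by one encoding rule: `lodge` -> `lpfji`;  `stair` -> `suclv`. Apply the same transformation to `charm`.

In lodge: l→l is +0, o→p is +1, d→f is +2, g→j is +3 — the shift increases by 1 each position. The shift increases by 1 at each position, starting from +0: 0, 1, 2, ….
For charm: c+0=c, h+1=i, a+2=c, r+3=u, m+4=q.

cicuq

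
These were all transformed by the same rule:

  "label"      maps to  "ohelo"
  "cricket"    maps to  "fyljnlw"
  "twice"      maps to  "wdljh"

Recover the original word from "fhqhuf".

canary

Shifts by position in label: pos 0: l→o (+3), pos 1: a→h (+7), pos 2: b→e (+3), pos 3: e→l (+7) — repeating every 2. It's a Vigenère-style cipher with numeric key [3,7]: position i shifts by key[i mod 2].
Decoding fhqhuf: f−3=c, h−7=a, q−3=n, h−7=a, u−3=r, f−7=y.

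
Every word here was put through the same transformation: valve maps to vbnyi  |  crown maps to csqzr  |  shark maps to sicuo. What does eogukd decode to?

In valve: v→v is +0, a→b is +1, l→n is +2, v→y is +3 — the shift increases by 1 each position. Letter i (0-indexed) is shifted by i+0, so successive shifts are 0, 1, 2, ….
Decoding eogukd: e−0=e, o−1=n, g−2=e, u−3=r, k−4=g, d−5=y.

energy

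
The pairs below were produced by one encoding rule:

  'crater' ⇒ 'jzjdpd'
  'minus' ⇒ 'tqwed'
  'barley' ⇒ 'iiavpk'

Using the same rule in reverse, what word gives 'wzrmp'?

In crater: c→j is +7, r→z is +8, a→j is +9, t→d is +10 — the shift increases by 1 each position. The shift increases by 1 at each position, starting from +7: 7, 8, 9, ….
Reversing it on wzrmp: w−7=p, z−8=r, r−9=i, m−10=c, p−11=e.

price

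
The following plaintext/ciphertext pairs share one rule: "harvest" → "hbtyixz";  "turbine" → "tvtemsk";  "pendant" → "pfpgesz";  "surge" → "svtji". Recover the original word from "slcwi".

skate

Each letter shifts forward by its position index (0, 1, 2, …) — the shift grows by one for each successive letter.
Reversing it on slcwi: s−0=s, l−1=k, c−2=a, w−3=t, i−4=e.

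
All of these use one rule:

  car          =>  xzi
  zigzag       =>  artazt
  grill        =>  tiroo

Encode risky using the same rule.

irhpb

Each pair mirrors across the alphabet (c↔x, a↔z, r↔i): positions sum to 25. Letters are reflected about the middle of the alphabet (position → 25−position): Atbash.
Applying it to risky: r↔i, i↔r, s↔h, k↔p, y↔b.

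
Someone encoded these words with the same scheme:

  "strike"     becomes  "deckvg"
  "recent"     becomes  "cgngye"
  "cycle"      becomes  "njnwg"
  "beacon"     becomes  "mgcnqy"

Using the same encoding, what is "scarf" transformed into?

The shift depends on letter class: consonant s→d is +11, but vowel i→k is +2. Vowels shift forward by 2 and consonants shift forward by 11.
For scarf: s(cons)+11=d, c(cons)+11=n, a(vowel)+2=c, r(cons)+11=c, f(cons)+11=q.

dnccq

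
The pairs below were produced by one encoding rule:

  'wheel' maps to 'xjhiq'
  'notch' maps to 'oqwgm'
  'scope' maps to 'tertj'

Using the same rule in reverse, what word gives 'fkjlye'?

In wheel: w→x is +1, h→j is +2, e→h is +3, e→i is +4 — the shift increases by 1 each position. Letter i (0-indexed) is shifted by i+1, so successive shifts are 1, 2, 3, ….
Reversing it on fkjlye: f−1=e, k−2=i, j−3=g, l−4=h, y−5=t, e−6=y.

eighty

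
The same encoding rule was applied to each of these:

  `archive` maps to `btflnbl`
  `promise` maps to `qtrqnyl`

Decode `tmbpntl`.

In archive: a→b is +1, r→t is +2, c→f is +3, h→l is +4 — the shift increases by 1 each position. Letter i (0-indexed) is shifted by i+1, so successive shifts are 1, 2, 3, ….
Reversing it on tmbpntl: t−1=s, m−2=k, b−3=y, p−4=l, n−5=i, t−6=n, l−7=e.

skyline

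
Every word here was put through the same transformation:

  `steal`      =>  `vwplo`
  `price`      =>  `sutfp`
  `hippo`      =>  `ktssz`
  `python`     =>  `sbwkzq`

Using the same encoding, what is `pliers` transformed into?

The shift depends on letter class: consonant s→v is +3, but vowel e→p is +11. Vowels shift forward by 11 and consonants shift forward by 3.
Applying it to pliers: p(cons)+3=s, l(cons)+3=o, i(vowel)+11=t, e(vowel)+11=p, r(cons)+3=u, s(cons)+3=v.

sotpuv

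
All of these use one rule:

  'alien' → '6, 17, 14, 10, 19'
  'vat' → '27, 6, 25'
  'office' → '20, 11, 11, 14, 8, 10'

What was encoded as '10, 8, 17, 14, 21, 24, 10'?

eclipse

a is letter #1 and maps to 6: an offset of 5. Each letter is replaced by its alphabet position (a=1..z=26) + 5.
Reversing it on 10, 8, 17, 14, 21, 24, 10: 10→(10−5)÷1=5=e, 8→(8−5)÷1=3=c, 17→(17−5)÷1=12=l, 14→(14−5)÷1=9=i, 21→(21−5)÷1=16=p, 24→(24−5)÷1=19=s, 10→(10−5)÷1=5=e.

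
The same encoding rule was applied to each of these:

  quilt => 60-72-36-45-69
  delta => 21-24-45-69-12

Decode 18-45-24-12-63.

q(#17)→60 and u(#21)→72: differences scale by 3, so n = 3·pos + 9. The formula is n = 3×(alphabet index, a=1) + 9.
Undoing it on 18-45-24-12-63: 18→(18−9)÷3=3=c, 45→(45−9)÷3=12=l, 24→(24−9)÷3=5=e, 12→(12−9)÷3=1=a, 63→(63−9)÷3=18=r.

clear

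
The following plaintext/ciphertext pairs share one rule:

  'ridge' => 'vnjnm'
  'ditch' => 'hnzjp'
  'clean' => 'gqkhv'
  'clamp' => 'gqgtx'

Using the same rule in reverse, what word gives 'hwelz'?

In ridge: r→v is +4, i→n is +5, d→j is +6, g→n is +7 — the shift increases by 1 each position. Each letter shifts forward by (position + 4), i.e. 4, 5, 6, … — the shift grows by one for each successive letter.
Undoing it on hwelz: h−4=d, w−5=r, e−6=y, l−7=e, z−8=r.

dryer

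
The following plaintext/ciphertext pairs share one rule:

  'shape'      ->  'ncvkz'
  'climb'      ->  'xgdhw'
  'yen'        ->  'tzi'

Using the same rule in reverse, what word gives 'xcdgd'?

This is a Caesar cipher with shift 21.
Reversing it on xcdgd: x−21=c, c−21=h, d−21=i, g−21=l, d−21=i.

chili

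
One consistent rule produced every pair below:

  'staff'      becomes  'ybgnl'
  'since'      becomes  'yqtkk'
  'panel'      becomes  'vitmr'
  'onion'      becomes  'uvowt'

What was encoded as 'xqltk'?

Shifts by position in staff: pos 0: s→y (+6), pos 1: t→b (+8), pos 2: a→g (+6), pos 3: f→n (+8) — repeating every 2. The shifts repeat in a cycle of length 2: positions 0,1,… shift by +6, +8, then the pattern repeats.
Reversing it on xqltk: x−6=r, q−8=i, l−6=f, t−8=l, k−6=e.

rifle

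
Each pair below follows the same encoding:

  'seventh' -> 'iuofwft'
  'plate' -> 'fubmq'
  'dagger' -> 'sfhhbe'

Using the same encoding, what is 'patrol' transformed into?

mpsubq

The output letters match the input read backwards, each shifted +1: seventh reversed is htneves. The word is reversed, then every letter is shifted forward by 1.
For patrol: reverse → lortap; then shift: l+1=m, o+1=p, r+1=s, t+1=u, a+1=b, p+1=q.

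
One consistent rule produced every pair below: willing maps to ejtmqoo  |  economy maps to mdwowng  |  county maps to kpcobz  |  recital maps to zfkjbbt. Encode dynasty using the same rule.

lzvbaug

It's a Vigenère-style cipher with numeric key [8,1]: position i shifts by key[i mod 2].
For dynasty: d+8=l, y+1=z, n+8=v, a+1=b, s+8=a, t+1=u, y+8=g.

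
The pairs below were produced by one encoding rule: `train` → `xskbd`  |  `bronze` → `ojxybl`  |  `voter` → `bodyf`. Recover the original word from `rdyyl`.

The output letters match the input read backwards, each shifted +10: train reversed is niart. Two steps: reverse the string, then apply a Caesar shift of +10.
Decoding rdyyl: shift back: r−10=h, d−10=t, y−10=o, y−10=o, l−10=b → htoob; then reverse → booth.

booth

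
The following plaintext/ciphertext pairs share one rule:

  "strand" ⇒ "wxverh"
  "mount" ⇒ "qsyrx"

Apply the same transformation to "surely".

Compare letters: s→w is +4, t→x is +4, r→v is +4 — a constant shift. Every letter moves 4 places later in the alphabet, wrapping around z→a.
On surely: s+4=w, u+4=y, r+4=v, e+4=i, l+4=p, y+4=c.

wyvipc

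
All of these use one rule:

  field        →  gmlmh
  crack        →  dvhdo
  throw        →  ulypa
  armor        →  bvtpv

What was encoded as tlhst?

The shifts repeat in a cycle of length 3: positions 0,1,… shift by +1, +4, +7, then the pattern repeats.
Decoding tlhst: t−1=s, l−4=h, h−7=a, s−1=r, t−4=p.

sharp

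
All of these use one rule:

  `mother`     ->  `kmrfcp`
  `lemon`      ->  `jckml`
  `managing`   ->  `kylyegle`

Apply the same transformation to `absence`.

yzqclac

This is a Caesar cipher with shift 24.
Applying it to absence: a+24=y, b+24=z, s+24=q, e+24=c, n+24=l, c+24=a, e+24=c.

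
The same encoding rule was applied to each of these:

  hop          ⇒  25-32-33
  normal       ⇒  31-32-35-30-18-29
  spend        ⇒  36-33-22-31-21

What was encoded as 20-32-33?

Letters become their 1-based position plus 17 (so a→18, b→19, …).
Undoing it on 20-32-33: 20→(20−17)÷1=3=c, 32→(32−17)÷1=15=o, 33→(33−17)÷1=16=p.

cop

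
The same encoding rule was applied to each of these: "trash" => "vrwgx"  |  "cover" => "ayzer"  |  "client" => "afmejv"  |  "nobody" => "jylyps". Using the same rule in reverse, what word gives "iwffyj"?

gallon

t(19)→v(21) and r(17)→r(17) fit y≡15x+22 (mod 26); the inverse of 15 mod 26 is 7. This is an affine cipher: with a=0,…,z=25, each position x becomes (15x+22) mod 26.
Reversing it on iwffyj: i(8)→7·(8−22)≡6=g; w(22)→7·(22−22)≡0=a; f(5)→7·(5−22)≡11=l; f(5)→7·(5−22)≡11=l; y(24)→7·(24−22)≡14=o; j(9)→7·(9−22)≡13=n (all mod 26).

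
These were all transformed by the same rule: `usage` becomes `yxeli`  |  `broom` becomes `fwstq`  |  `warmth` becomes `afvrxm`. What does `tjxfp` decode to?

Shifts by position in usage: pos 0: u→y (+4), pos 1: s→x (+5), pos 2: a→e (+4), pos 3: g→l (+5) — repeating every 2. The shifts repeat in a cycle of length 2: positions 0,1,… shift by +4, +5, then the pattern repeats.
Undoing it on tjxfp: t−4=p, j−5=e, x−4=t, f−5=a, p−4=l.

petal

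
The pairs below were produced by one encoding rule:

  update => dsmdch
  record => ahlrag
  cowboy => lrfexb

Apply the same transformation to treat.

cundc

It's a Vigenère-style cipher with numeric key [9,3]: position i shifts by key[i mod 2].
For treat: t+9=c, r+3=u, e+9=n, a+3=d, t+9=c.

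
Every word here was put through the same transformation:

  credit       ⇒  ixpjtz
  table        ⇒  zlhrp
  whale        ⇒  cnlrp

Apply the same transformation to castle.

ilyzrp

Two shifts are in play — +11 for a/e/i/o/u, +6 for every other letter.
For castle: c(cons)+6=i, a(vowel)+11=l, s(cons)+6=y, t(cons)+6=z, l(cons)+6=r, e(vowel)+11=p.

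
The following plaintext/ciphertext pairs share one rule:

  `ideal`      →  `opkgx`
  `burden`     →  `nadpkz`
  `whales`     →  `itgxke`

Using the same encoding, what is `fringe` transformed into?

Two shifts are in play — +6 for a/e/i/o/u, +12 for every other letter.
Applying it to fringe: f(cons)+12=r, r(cons)+12=d, i(vowel)+6=o, n(cons)+12=z, g(cons)+12=s, e(vowel)+6=k.

rdozsk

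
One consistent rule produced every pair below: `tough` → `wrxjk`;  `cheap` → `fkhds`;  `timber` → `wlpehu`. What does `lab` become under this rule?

Compare letters: t→w is +3, o→r is +3, u→x is +3 — a constant shift. This is a Caesar cipher with shift 3.
On lab: l+3=o, a+3=d, b+3=e.

ode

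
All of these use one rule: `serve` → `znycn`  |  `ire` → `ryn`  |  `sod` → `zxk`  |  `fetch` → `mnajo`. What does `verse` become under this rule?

The shift depends on letter class: consonant s→z is +7, but vowel e→n is +9. The rule splits by letter class: vowels +9, consonants +7.
Applying it to verse: v(cons)+7=c, e(vowel)+9=n, r(cons)+7=y, s(cons)+7=z, e(vowel)+9=n.

cnyzn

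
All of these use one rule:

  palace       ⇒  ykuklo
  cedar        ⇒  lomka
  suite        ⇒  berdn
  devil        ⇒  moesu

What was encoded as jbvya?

armor

Shifts by position in palace: pos 0: p→y (+9), pos 1: a→k (+10), pos 2: l→u (+9), pos 3: a→k (+10) — repeating every 2. The shifts repeat in a cycle of length 2: positions 0,1,… shift by +9, +10, then the pattern repeats.
Decoding jbvya: j−9=a, b−10=r, v−9=m, y−10=o, a−9=r.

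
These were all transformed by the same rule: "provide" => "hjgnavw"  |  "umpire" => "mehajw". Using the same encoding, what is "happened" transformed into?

It's a constant shift of +18 (ROT18).
Applying it to happened: h+18=z, a+18=s, p+18=h, p+18=h, e+18=w, n+18=f, e+18=w, d+18=v.

zshhwfwv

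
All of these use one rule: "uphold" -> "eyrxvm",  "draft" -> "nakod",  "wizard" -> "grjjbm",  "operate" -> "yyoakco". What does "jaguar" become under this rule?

tjqdka

Shifts by position in uphold: pos 0: u→e (+10), pos 1: p→y (+9), pos 2: h→r (+10), pos 3: o→x (+9) — repeating every 2. A repeating key of period 2 is used — shifts +10, +9 over and over.
For jaguar: j+10=t, a+9=j, g+10=q, u+9=d, a+10=k, r+9=a.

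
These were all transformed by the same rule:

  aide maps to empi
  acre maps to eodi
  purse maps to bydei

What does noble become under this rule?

Vowels shift forward by 4 and consonants shift forward by 12.
On noble: n(cons)+12=z, o(vowel)+4=s, b(cons)+12=n, l(cons)+12=x, e(vowel)+4=i.

zsnxi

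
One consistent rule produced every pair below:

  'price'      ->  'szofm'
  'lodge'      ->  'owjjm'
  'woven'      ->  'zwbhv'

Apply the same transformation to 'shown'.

Shifts by position in price: pos 0: p→s (+3), pos 1: r→z (+8), pos 2: i→o (+6), pos 3: c→f (+3), pos 4: e→m (+8) — repeating every 3. It's a Vigenère-style cipher with numeric key [3,8,6]: position i shifts by key[i mod 3].
For shown: s+3=v, h+8=p, o+6=u, w+3=z, n+8=v.

vpuzv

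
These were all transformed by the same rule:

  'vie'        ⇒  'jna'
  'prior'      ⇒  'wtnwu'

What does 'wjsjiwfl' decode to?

The output letters match the input read backwards, each shifted +5: vie reversed is eiv. The word is reversed, then every letter is shifted forward by 5.
Reversing it on wjsjiwfl: shift back: w−5=r, j−5=e, s−5=n, j−5=e, i−5=d, w−5=r, f−5=a, l−5=g → renedrag; then reverse → gardener.

gardener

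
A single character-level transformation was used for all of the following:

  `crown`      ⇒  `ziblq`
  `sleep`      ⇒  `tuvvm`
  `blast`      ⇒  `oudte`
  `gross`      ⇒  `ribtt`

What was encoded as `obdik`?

c(2)→z(25) and r(17)→i(8) fit y≡11x+3 (mod 26); the inverse of 11 mod 26 is 19. This is an affine cipher: with a=0,…,z=25, each position x becomes (11x+3) mod 26.
Reversing it on obdik: o(14)→19·(14−3)≡1=b; b(1)→19·(1−3)≡14=o; d(3)→19·(3−3)≡0=a; i(8)→19·(8−3)≡17=r; k(10)→19·(10−3)≡3=d (all mod 26).

board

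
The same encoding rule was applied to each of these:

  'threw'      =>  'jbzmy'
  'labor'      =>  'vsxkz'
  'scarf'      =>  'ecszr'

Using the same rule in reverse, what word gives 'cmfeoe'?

census

This is an affine cipher: with a=0,…,z=25, each position x becomes (5x+18) mod 26.
Decoding cmfeoe: c(2)→21·(2−18)≡2=c; m(12)→21·(12−18)≡4=e; f(5)→21·(5−18)≡13=n; e(4)→21·(4−18)≡18=s; o(14)→21·(14−18)≡20=u; e(4)→21·(4−18)≡18=s (all mod 26).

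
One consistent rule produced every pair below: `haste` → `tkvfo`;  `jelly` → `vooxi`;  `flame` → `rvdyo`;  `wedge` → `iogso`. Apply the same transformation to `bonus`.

A repeating key of period 3 is used — shifts +12, +10, +3 over and over.
Applying it to bonus: b+12=n, o+10=y, n+3=q, u+12=g, s+10=c.

nyqgc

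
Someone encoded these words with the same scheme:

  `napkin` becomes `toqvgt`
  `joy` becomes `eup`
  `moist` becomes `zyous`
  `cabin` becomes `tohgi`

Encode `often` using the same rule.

tkzlu

The output letters match the input read backwards, each shifted +6: napkin reversed is nikpan. Read the word backwards and shift each letter +6.
For often: reverse → netfo; then shift: n+6=t, e+6=k, t+6=z, f+6=l, o+6=u.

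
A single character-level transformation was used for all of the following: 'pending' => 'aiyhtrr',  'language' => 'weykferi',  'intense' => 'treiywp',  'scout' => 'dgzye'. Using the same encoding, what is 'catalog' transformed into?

Shifts by position in pending: pos 0: p→a (+11), pos 1: e→i (+4), pos 2: n→y (+11), pos 3: d→h (+4) — repeating every 2. The shifts repeat in a cycle of length 2: positions 0,1,… shift by +11, +4, then the pattern repeats.
Applying it to catalog: c+11=n, a+4=e, t+11=e, a+4=e, l+11=w, o+4=s, g+11=r.

neeewsr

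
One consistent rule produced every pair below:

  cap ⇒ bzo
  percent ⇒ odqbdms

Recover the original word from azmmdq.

Compare letters: c→b is +25, a→z is +25, p→o is +25 — a constant shift. Each letter is shifted forward by 25 in the alphabet (a Caesar shift of +25).
Decoding azmmdq: a−25=b, z−25=a, m−25=n, m−25=n, d−25=e, q−25=r.

banner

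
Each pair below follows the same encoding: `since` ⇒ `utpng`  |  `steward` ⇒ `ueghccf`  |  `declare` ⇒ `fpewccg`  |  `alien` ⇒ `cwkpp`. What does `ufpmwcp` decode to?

Shifts by position in since: pos 0: s→u (+2), pos 1: i→t (+11), pos 2: n→p (+2), pos 3: c→n (+11) — repeating every 2. The shifts repeat in a cycle of length 2: positions 0,1,… shift by +2, +11, then the pattern repeats.
Decoding ufpmwcp: u−2=s, f−11=u, p−2=n, m−11=b, w−2=u, c−11=r, p−2=n.

sunburn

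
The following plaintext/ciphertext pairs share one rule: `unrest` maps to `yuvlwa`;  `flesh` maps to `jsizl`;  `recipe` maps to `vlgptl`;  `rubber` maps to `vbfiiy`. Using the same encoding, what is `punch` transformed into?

tbrjl

Shifts by position in unrest: pos 0: u→y (+4), pos 1: n→u (+7), pos 2: r→v (+4), pos 3: e→l (+7) — repeating every 2. It's a Vigenère-style cipher with numeric key [4,7]: position i shifts by key[i mod 2].
Applying it to punch: p+4=t, u+7=b, n+4=r, c+7=j, h+4=l.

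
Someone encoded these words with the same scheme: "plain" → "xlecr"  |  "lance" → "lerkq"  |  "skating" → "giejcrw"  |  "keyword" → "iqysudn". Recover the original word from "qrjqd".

enter

p(15)→x(23) and l(11)→l(11) fit y≡3x+4 (mod 26); the inverse of 3 mod 26 is 9. Each letter's alphabet position (a=0..z=25) is mapped through 3·x+4 mod 26 — an affine cipher.
Decoding qrjqd: q(16)→9·(16−4)≡4=e; r(17)→9·(17−4)≡13=n; j(9)→9·(9−4)≡19=t; q(16)→9·(16−4)≡4=e; d(3)→9·(3−4)≡17=r (all mod 26).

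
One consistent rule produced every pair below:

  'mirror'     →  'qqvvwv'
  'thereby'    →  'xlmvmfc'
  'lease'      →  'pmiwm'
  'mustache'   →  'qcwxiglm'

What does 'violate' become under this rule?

zqwpixm

The shift depends on letter class: consonant m→q is +4, but vowel i→q is +8. Two shifts are in play — +8 for a/e/i/o/u, +4 for every other letter.
Applying it to violate: v(cons)+4=z, i(vowel)+8=q, o(vowel)+8=w, l(cons)+4=p, a(vowel)+8=i, t(cons)+4=x, e(vowel)+8=m.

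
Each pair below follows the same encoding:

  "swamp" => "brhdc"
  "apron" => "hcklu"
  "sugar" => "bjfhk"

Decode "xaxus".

event

Treating letters as 0–25, the rule is x ↦ 17x + 7 (mod 26).
Undoing it on xaxus: x(23)→23·(23−7)≡4=e; a(0)→23·(0−7)≡21=v; x(23)→23·(23−7)≡4=e; u(20)→23·(20−7)≡13=n; s(18)→23·(18−7)≡19=t (all mod 26).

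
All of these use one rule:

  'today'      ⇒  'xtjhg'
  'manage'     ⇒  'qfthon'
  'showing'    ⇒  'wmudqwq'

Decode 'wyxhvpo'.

strange

In today: t→x is +4, o→t is +5, d→j is +6, a→h is +7 — the shift increases by 1 each position. Each letter shifts forward by (position + 4), i.e. 4, 5, 6, … — the shift grows by one for each successive letter.
Reversing it on wyxhvpo: w−4=s, y−5=t, x−6=r, h−7=a, v−8=n, p−9=g, o−10=e.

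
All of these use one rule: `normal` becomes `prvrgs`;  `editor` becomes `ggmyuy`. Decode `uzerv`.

In normal: n→p is +2, o→r is +3, r→v is +4, m→r is +5 — the shift increases by 1 each position. Letter i (0-indexed) is shifted by i+2, so successive shifts are 2, 3, 4, ….
Decoding uzerv: u−2=s, z−3=w, e−4=a, r−5=m, v−6=p.

swamp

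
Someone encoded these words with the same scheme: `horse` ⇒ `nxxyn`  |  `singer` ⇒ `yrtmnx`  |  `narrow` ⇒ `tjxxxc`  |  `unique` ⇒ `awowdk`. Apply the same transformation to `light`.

Shifts by position in horse: pos 0: h→n (+6), pos 1: o→x (+9), pos 2: r→x (+6), pos 3: s→y (+6), pos 4: e→n (+9) — repeating every 3. A repeating key of period 3 is used — shifts +6, +9, +6 over and over.
For light: l+6=r, i+9=r, g+6=m, h+6=n, t+9=c.

rrmnc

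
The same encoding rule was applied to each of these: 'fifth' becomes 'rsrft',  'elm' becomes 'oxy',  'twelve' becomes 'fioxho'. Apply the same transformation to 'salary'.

ekxkdk

The shift depends on letter class: consonant f→r is +12, but vowel i→s is +10. Vowels shift forward by 10 and consonants shift forward by 12.
On salary: s(cons)+12=e, a(vowel)+10=k, l(cons)+12=x, a(vowel)+10=k, r(cons)+12=d, y(cons)+12=k.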